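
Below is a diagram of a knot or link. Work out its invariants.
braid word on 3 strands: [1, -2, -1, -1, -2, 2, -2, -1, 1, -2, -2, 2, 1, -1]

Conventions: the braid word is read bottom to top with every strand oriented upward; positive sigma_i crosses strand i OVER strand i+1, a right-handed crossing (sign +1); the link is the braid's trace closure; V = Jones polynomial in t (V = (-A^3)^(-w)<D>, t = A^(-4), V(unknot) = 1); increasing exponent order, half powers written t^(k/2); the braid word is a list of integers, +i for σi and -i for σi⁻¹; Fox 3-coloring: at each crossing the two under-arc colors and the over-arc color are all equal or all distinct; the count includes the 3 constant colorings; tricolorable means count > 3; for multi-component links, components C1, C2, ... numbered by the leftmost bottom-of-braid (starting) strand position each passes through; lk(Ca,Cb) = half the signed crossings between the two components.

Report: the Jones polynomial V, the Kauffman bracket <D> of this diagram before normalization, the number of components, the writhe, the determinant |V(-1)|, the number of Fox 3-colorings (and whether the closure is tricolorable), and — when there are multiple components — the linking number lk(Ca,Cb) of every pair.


Jones polynomial: V(t) = -t^-6 + t^-5 - t^-4 + 2t^-3 - t^-2 + t^-1
<D> = A^-8 - A^-4 + 2 - A^4 + A^8 - A^12; writhe -4
components 1, writhe -4 (14 crossings)
3-colorings: 3 of 3^14, det 7 — not tricolorable
note: V spans 5 powers of t: at least 5 crossings in any diagram


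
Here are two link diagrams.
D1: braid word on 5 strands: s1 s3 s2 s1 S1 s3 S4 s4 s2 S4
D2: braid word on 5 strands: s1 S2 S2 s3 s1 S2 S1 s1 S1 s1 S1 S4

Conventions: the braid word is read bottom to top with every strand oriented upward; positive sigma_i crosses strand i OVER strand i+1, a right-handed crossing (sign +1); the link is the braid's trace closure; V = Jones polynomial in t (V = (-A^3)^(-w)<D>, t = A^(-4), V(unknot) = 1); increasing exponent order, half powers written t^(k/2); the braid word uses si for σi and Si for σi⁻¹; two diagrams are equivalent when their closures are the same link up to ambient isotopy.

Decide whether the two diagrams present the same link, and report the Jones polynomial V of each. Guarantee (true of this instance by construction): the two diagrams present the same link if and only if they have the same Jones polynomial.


equivalent: no
V(D1) = t + t^3 - t^4  (w +4, c 10, <D> = -A^-4 + 1 + A^8)
V(D2) = -t^-4 + t^-3 + t^-1  (w -2, c 12, <D> = A^-2 + A^6 - A^10)
why: 2 classes among 2 diagrams; unequal V(t) rules out equality


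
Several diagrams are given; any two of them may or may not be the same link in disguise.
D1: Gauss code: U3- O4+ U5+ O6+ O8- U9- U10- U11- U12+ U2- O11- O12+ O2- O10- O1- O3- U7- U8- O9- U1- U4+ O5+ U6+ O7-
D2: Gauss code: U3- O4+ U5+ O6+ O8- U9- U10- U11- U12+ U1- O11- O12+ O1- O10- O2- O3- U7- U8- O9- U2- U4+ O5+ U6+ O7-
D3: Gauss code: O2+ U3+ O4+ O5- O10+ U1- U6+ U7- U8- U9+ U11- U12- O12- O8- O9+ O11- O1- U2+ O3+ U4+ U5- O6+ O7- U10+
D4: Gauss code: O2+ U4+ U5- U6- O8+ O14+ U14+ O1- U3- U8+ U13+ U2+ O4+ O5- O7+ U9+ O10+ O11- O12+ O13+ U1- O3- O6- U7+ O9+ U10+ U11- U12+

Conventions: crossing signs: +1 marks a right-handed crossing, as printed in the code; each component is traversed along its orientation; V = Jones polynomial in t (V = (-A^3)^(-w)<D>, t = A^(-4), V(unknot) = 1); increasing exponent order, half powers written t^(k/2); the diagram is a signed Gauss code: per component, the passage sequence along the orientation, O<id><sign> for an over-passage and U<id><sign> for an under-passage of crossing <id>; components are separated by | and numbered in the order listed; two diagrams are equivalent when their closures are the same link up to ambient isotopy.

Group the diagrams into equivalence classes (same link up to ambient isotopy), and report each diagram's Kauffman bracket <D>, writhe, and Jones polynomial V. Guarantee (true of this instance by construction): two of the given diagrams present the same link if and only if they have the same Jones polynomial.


grouping into links: {D1, D2} | {D3} | {D4}
V(D1) = -t^-5 + t^-4 - t^-3 + 2t^-2 - t^-1 + 2 - t  (w -4, c 12, <D> = -A^-16 + 2A^-12 - A^-8 + 2A^-4 - 1 + A^4 - A^8)
D2 (bracket -A^-16 + 2A^-12 - A^-8 + 2A^-4 - 1 + A^4 - A^8; 12 crossings at w = -4): V = -t^-5 + t^-4 - t^-3 + 2t^-2 - t^-1 + 2 - t
D3 (bracket -A^-16 + A^-12 + A^-4; 12 crossings at w = 0): V = t + t^3 - t^4
V(D4) = t^-1 - 1 + 2t - 2t^2 + 2t^3 - 2t^4 + t^5  (w +4, c 14, <D> = A^-8 - 2A^-4 + 2 - 2A^4 + 2A^8 - A^12 + A^16)
why: V(t) takes 3 values over 4 diagrams, fixing the grouping


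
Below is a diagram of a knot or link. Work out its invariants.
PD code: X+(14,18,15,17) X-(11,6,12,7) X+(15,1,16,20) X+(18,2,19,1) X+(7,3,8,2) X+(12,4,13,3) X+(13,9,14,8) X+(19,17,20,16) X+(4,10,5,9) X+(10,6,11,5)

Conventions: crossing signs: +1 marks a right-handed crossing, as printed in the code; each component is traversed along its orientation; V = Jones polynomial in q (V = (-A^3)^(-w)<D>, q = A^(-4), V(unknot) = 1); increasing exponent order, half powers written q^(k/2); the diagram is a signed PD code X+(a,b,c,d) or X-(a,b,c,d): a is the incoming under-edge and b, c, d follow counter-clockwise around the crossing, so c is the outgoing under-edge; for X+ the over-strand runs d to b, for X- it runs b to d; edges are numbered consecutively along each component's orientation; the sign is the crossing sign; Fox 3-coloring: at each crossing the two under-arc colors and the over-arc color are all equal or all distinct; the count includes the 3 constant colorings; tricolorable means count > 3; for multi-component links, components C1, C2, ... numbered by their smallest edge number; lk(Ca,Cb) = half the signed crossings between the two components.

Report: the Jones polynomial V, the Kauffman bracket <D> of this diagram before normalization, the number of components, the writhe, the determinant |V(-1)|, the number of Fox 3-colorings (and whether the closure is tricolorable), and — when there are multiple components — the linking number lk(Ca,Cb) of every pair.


V(q) = q^2 + 2q^4 - 2q^5 + q^6 - 2q^7 + q^8
bracket: A^-8 - 2A^-4 + 1 - 2A^4 + 2A^8 + A^16, w = +8
1 component, writhe +8, over 10 crossings
det 9, colorings 27 of 3^10 — tricolorable
observation: w = +8 (over 10 crossings) is diagram-only; (-A^3)^(-8) removes it from V


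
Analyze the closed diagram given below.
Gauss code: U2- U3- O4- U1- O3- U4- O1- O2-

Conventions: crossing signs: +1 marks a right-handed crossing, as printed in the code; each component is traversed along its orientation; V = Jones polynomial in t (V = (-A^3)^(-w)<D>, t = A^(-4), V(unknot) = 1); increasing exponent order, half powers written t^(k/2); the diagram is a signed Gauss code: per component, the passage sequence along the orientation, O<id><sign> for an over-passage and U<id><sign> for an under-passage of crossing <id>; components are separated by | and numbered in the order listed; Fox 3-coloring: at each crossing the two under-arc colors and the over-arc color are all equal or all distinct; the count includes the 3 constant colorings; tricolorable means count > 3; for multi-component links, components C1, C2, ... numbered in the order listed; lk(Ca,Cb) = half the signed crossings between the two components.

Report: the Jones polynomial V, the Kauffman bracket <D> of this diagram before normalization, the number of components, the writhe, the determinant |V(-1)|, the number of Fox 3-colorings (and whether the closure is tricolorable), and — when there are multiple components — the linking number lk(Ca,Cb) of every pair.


V = -t^-4 + t^-3 + t^-1
<D> = A^-8 + 1 - A^4 (w = -4)
1 component over 4 crossings, w = -4
9 Fox colorings among 3^4, |V(-1)| = 3: tricolorable
why: the span of V is 3, forcing >= 3 crossings in any diagram


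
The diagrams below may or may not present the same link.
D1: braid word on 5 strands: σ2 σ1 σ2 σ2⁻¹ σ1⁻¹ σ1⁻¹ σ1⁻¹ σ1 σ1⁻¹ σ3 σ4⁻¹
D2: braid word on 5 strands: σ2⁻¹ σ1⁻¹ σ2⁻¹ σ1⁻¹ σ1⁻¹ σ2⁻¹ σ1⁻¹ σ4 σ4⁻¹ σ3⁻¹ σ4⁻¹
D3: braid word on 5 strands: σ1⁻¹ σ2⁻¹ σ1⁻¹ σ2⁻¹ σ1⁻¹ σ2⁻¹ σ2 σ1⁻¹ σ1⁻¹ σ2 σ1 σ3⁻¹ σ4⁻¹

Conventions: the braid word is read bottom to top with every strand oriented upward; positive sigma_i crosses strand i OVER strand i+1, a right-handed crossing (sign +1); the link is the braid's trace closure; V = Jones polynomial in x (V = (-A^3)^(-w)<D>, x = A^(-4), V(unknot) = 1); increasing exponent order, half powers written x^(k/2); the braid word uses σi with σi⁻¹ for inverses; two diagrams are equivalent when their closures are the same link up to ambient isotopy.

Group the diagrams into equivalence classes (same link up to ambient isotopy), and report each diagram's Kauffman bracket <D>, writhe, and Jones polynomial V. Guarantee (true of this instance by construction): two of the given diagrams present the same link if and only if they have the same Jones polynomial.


classes: {D1} | {D2} | {D3}
V(D1) = -x^(-5/2) - x^(-1/2)  [11 crossings, <D> = A^-1 + A^7, w = -1]
V(D2) = x^(-15/2) - x^(-13/2) - x^(-9/2) - x^(-5/2)  (w -9, c 11, <D> = A^-17 + A^-9 + A^-1 - A^3)
V(D3) = -x^(-11/2) + x^(-9/2) - x^(-7/2) - x^(-3/2)  [13 crossings, <D> = A^-15 + A^-7 - A^-3 + A, w = -7]
note: 3 classes among 3 diagrams; unequal V(x) rules out equality


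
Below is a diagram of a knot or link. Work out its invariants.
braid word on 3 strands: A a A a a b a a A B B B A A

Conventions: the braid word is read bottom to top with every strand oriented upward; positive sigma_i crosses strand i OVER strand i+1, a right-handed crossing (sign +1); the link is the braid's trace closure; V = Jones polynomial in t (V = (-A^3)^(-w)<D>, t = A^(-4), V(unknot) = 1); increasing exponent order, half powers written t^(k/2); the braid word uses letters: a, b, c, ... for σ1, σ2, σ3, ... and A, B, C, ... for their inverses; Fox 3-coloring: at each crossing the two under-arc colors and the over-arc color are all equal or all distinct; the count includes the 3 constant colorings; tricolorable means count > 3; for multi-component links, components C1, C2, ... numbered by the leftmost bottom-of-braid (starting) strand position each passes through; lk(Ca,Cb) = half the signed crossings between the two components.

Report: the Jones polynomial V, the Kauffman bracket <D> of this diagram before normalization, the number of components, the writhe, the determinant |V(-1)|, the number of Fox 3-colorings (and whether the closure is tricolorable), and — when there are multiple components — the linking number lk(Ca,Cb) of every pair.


V = -t^-4 + t^-3 + t^-1
<D> = A^-2 + A^6 - A^10 (w = -2)
1 component over 14 crossings, w = -2
9 Fox colorings among 3^14, |V(-1)| = 3: tricolorable
why: the span of V is 3, forcing >= 3 crossings in any diagram


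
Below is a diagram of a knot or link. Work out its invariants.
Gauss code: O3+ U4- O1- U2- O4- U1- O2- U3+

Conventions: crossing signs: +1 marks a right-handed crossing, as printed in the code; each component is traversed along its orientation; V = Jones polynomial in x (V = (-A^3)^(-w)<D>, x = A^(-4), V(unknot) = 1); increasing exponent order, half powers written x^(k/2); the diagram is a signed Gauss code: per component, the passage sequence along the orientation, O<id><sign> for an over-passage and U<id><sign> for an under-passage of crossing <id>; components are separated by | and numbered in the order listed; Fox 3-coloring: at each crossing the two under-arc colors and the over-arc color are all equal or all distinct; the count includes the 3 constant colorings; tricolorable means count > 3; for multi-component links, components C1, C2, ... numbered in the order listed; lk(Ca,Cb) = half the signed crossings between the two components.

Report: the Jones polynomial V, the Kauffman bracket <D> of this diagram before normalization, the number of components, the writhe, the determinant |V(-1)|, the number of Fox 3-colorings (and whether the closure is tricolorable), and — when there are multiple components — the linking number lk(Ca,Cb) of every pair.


V(x) = -x^-4 + x^-3 + x^-1
bracket: A^-2 + A^6 - A^10, w = -2
1 component, writhe -2, over 4 crossings
det 3, colorings 9 of 3^4 — tricolorable
observation: w = -2 (over 4 crossings) is diagram-only; (-A^3)^(2) removes it from V


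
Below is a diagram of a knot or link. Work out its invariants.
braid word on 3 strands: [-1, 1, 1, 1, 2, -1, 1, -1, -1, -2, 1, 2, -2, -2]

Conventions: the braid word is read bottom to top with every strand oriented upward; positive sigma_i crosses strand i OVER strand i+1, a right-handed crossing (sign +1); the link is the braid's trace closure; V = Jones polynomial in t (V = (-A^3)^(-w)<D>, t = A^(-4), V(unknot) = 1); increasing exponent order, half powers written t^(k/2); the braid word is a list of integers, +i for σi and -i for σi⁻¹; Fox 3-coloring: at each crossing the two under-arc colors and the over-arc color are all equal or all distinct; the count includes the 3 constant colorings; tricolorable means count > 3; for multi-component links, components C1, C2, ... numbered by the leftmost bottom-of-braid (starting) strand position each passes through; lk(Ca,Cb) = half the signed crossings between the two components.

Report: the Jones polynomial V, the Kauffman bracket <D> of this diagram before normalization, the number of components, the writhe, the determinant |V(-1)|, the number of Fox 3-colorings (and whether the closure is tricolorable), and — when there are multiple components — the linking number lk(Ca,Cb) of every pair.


Jones polynomial: V(t) = -t^-3 + 2t^-2 - 2t^-1 + 3 - 2t + 2t^2 - t^3
<D> = -A^-12 + 2A^-8 - 2A^-4 + 3 - 2A^4 + 2A^8 - A^12; writhe 0
components 1, writhe 0 (14 crossings)
3-colorings: 3 of 3^14, det 13 — not tricolorable
note: inverse pairs cancel, leaving σ1 σ1 σ2 σ1⁻¹ σ1⁻¹ σ2⁻¹ σ1 σ2⁻¹


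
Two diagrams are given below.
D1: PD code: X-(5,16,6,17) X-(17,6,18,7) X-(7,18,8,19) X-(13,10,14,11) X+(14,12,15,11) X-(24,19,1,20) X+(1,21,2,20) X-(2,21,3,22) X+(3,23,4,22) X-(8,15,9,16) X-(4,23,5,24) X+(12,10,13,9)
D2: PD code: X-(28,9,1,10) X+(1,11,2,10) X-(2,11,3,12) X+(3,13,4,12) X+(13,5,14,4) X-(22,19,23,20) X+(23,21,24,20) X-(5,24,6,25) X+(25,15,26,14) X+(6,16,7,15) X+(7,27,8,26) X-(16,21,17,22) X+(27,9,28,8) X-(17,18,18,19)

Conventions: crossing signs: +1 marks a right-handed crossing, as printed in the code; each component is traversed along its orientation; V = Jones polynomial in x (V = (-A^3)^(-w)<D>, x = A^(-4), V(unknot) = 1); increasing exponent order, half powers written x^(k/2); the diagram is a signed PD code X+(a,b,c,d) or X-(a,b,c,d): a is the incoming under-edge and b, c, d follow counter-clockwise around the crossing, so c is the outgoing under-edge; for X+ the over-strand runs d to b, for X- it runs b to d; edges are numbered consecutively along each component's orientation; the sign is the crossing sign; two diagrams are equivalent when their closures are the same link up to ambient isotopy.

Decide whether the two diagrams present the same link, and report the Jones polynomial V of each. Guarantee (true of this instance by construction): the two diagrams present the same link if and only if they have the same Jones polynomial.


equivalent: no
V(D1) = -x^-4 + x^-3 + x^-1  (w -4, c 12, <D> = A^-8 + 1 - A^4)
V(D2) = x + x^3 - x^4  [14 crossings, <D> = -A^-10 + A^-6 + A^2, w = +2]
key observation: 2 classes among 2 diagrams; unequal V(x) rules out equality


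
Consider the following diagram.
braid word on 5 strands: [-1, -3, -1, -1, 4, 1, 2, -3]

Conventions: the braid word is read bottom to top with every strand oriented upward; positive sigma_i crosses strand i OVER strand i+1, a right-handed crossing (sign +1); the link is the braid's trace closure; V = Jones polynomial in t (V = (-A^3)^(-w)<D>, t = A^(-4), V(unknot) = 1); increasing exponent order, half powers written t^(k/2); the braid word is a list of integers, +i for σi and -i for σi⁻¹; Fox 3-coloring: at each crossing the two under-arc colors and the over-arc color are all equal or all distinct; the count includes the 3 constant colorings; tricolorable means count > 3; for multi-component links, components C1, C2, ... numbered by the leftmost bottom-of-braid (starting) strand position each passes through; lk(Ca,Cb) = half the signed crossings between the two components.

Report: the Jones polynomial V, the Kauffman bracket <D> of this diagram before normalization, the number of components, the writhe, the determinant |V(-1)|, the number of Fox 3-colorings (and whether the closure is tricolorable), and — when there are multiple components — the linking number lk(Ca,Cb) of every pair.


Jones polynomial: V(t) = t^-5 + 2t^-3 + t^-1
<D> = A^-2 + 2A^6 + A^14; writhe -2
components 3, writhe -2 (8 crossings)
linking number lk(C1,C2) = -1
lk(C1,C3): 0
lk(C2,C3) = -1
3-colorings: 3 of 3^8, det 4 — not tricolorable
note: det 4 = |V(-1)|; not divisible by 3, so not tricolorable


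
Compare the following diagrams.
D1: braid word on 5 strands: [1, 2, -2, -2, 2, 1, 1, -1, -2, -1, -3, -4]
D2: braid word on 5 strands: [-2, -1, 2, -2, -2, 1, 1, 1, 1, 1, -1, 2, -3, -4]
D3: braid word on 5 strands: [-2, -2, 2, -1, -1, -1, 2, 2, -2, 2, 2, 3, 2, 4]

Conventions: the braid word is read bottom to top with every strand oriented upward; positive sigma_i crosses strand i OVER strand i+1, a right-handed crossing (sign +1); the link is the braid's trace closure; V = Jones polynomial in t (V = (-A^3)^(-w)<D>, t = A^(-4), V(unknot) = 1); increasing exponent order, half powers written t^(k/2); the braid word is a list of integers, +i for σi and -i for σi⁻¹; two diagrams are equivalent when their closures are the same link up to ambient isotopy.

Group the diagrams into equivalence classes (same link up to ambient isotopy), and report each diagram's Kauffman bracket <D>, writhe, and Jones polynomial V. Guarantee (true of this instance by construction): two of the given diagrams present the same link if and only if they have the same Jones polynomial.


equivalence classes: {D1} | {D2} | {D3}
D1 (bracket A^-6; 12 crossings at w = -2): V = 1
V(D2) = t + t^3 - t^4  (w 0, c 14, <D> = -A^-16 + A^-12 + A^-4)
V(D3) = -t^-3 + t^-2 - t^-1 + 3 - t + t^2 - t^3  (w +2, c 14, <D> = -A^-6 + A^-2 - A^2 + 3A^6 - A^10 + A^14 - A^18)
observation: 3 values of V(t) split the 3 diagrams


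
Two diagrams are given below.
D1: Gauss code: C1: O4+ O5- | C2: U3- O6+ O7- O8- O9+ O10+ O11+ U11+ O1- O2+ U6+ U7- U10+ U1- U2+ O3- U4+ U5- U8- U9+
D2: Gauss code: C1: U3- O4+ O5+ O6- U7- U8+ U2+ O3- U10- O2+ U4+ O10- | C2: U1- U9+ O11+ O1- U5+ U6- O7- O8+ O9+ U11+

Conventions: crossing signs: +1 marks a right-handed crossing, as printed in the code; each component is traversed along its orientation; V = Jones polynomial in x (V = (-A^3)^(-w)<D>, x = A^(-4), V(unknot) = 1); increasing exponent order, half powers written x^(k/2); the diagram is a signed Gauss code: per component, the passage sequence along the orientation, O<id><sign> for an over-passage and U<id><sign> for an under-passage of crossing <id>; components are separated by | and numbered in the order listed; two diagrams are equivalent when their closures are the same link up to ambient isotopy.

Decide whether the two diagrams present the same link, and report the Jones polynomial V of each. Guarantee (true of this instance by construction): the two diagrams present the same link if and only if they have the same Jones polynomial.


same link: no
V(D1) = -x^(-1/2) - x^(1/2)  [11 crossings, <D> = A + A^5, w = +1]
V(D2) = -x^(-5/2) - x^(5/2)  (w +1, c 11, <D> = A^-7 + A^13)
note: 2 classes among 2 diagrams; unequal V(x) rules out equality


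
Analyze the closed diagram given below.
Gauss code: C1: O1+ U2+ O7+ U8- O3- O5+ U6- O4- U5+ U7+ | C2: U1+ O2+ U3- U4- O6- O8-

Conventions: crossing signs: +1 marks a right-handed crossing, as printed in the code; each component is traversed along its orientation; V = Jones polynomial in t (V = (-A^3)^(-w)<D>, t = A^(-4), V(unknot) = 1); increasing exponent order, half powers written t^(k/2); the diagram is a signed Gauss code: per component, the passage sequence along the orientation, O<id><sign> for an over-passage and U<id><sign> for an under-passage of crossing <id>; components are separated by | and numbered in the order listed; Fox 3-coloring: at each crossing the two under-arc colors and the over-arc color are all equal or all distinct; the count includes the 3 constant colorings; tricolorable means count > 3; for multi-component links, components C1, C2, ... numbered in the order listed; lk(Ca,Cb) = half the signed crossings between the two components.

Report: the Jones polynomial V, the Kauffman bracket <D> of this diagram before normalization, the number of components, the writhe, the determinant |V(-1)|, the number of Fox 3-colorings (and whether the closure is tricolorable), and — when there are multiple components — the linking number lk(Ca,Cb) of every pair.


V(t) = -t^(-7/2) + t^(-5/2) - 2t^(-3/2) + 2t^(-1/2) - 3t^(1/2) + 2t^(3/2) - 2t^(5/2) + t^(7/2)
bracket: A^-14 - 2A^-10 + 2A^-6 - 3A^-2 + 2A^2 - 2A^6 + A^10 - A^14, w = 0
2 components, writhe 0, over 8 crossings
lk(C1,C2) = -1
det 14, colorings 3 of 3^8 — not tricolorable
observation: span 7 respects span(V) <= c + mu - 1 = 9 for this 2-component diagram


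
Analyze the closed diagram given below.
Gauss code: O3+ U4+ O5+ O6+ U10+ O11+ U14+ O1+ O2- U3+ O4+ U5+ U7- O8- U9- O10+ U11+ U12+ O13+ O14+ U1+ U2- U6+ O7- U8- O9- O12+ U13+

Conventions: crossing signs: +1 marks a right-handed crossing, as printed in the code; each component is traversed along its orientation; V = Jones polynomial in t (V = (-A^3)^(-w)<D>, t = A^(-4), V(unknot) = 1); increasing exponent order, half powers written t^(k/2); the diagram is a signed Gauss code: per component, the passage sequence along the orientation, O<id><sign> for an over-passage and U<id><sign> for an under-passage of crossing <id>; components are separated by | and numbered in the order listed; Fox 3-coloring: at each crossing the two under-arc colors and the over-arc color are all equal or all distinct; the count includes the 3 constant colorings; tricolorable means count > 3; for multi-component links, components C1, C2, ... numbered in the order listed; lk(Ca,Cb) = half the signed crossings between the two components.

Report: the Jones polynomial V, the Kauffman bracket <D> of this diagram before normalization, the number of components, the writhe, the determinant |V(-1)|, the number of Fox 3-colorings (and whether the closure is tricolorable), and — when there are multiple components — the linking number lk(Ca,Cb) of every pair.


Jones polynomial: V(t) = t^2 + t^4 - t^5 + t^6 - t^7
<D> = -A^-10 + A^-6 - A^-2 + A^2 + A^10; writhe +6
components 1, writhe +6 (14 crossings)
3-colorings: 3 of 3^14, det 5 — not tricolorable
note: det 5 = |V(-1)|; not divisible by 3, so not tricolorable


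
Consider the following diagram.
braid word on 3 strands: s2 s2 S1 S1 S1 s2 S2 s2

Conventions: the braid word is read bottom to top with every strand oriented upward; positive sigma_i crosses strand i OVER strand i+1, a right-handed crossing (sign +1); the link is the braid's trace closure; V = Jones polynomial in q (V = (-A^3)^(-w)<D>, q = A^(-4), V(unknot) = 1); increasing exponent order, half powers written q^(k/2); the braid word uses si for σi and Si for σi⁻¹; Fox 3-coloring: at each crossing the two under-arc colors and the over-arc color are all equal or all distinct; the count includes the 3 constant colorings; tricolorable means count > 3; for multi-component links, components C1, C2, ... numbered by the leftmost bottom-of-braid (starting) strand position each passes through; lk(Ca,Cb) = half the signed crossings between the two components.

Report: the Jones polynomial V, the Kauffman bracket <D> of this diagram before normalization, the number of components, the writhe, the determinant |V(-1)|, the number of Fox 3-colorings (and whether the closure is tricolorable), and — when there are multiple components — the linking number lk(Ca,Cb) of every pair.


Jones polynomial: V(q) = -q^-3 + q^-2 - q^-1 + 3 - q + q^2 - q^3
<D> = -A^-12 + A^-8 - A^-4 + 3 - A^4 + A^8 - A^12; writhe 0
components 1, writhe 0 (8 crossings)
3-colorings: 27 of 3^8, det 9 — tricolorable
note: w = 0 shifts under R1 moves; the (-A^3)^(0) factor cancels that in V


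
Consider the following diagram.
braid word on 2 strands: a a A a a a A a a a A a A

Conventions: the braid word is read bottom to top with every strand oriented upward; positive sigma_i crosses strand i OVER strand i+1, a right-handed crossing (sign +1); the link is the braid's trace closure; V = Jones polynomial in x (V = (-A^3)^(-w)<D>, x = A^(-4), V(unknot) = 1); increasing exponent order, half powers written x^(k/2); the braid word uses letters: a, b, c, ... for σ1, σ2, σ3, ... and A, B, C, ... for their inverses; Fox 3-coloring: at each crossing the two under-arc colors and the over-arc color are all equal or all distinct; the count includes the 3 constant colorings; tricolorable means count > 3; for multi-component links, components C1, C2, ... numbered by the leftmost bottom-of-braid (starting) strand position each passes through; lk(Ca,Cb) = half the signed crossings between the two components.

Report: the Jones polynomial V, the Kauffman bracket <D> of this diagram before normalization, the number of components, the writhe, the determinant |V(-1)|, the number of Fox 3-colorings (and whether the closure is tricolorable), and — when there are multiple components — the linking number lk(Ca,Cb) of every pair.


Jones polynomial: V(x) = x^2 + x^4 - x^5 + x^6 - x^7
<D> = A^-13 - A^-9 + A^-5 - A^-1 - A^7; writhe +5
components 1, writhe +5 (13 crossings)
3-colorings: 3 of 3^13, det 5 — not tricolorable
note: one generator, power 5: the (2,5) torus pattern


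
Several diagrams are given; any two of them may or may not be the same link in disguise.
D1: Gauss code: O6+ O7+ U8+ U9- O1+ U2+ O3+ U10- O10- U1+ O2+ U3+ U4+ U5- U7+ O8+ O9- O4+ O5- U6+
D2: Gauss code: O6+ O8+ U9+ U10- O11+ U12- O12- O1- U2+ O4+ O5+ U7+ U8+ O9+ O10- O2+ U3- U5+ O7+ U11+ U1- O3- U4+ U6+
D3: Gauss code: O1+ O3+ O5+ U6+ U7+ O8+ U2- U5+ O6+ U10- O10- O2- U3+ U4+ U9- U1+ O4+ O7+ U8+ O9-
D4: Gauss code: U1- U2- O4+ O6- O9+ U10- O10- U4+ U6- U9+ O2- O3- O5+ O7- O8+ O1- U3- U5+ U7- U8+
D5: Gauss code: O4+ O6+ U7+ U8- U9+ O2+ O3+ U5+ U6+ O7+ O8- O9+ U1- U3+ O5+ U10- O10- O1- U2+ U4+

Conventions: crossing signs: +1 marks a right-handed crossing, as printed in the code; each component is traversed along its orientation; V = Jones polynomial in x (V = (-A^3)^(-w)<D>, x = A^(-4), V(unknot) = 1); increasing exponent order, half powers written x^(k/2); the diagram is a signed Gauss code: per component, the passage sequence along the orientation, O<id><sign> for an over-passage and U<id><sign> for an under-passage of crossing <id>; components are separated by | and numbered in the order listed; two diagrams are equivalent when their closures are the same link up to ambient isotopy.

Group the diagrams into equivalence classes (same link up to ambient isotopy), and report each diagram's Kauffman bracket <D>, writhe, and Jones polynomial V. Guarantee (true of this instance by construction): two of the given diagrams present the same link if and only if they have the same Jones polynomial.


classes: {D1} | {D2, D3, D5} | {D4}
V(D1) = x + x^3 - x^4  [10 crossings, <D> = -A^-4 + 1 + A^8, w = +4]
V(D2) = x - x^2 + 2x^3 - x^4 + x^5 - x^6  [12 crossings, <D> = -A^-12 + A^-8 - A^-4 + 2 - A^4 + A^8, w = +4]
D3 (bracket -A^-12 + A^-8 - A^-4 + 2 - A^4 + A^8; 10 crossings at w = +4): V = x - x^2 + 2x^3 - x^4 + x^5 - x^6
D4 (bracket A^-6; 10 crossings at w = -2): V = 1
D5 (bracket -A^-12 + A^-8 - A^-4 + 2 - A^4 + A^8; 10 crossings at w = +4): V = x - x^2 + 2x^3 - x^4 + x^5 - x^6
note: 3 classes among 5 diagrams; unequal V(x) rules out equality


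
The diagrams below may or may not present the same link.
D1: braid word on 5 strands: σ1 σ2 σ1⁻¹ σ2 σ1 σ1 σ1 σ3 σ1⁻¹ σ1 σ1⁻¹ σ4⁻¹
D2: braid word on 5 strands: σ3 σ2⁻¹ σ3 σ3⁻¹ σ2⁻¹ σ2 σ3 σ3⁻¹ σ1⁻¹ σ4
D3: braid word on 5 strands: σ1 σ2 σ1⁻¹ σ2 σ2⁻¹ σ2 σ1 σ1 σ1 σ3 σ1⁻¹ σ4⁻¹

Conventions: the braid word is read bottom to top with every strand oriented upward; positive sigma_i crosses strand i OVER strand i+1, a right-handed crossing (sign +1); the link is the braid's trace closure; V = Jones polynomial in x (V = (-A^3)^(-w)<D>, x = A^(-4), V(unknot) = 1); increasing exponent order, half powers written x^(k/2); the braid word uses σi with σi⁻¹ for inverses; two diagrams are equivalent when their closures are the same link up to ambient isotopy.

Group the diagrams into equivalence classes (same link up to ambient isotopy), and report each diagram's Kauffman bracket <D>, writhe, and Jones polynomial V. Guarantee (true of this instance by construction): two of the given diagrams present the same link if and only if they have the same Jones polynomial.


grouping into links: {D1, D3} | {D2}
V(D1) = x - x^2 + 2x^3 - x^4 + x^5 - x^6  (w +4, c 12, <D> = -A^-12 + A^-8 - A^-4 + 2 - A^4 + A^8)
V(D2) = 1  (w 0, c 10, <D> = 1)
V(D3) = x - x^2 + 2x^3 - x^4 + x^5 - x^6  (w +4, c 12, <D> = -A^-12 + A^-8 - A^-4 + 2 - A^4 + A^8)
key observation: comparing 3 Jones polynomials yields 2 groups


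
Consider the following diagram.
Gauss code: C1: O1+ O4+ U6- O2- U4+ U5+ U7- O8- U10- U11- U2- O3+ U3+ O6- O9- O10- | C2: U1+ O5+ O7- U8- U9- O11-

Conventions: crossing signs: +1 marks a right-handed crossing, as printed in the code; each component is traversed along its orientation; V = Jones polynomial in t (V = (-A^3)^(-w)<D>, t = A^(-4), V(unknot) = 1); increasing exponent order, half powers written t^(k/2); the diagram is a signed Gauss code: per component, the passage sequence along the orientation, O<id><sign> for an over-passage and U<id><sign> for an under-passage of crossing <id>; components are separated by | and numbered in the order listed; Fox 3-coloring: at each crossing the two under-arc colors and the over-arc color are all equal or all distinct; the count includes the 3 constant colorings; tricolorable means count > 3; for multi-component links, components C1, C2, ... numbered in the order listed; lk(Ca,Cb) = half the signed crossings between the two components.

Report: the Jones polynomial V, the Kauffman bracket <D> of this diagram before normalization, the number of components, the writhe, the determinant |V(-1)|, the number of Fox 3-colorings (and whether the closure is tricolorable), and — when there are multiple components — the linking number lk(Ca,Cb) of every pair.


Jones polynomial: V(t) = -t^(-5/2) - t^(-1/2)
<D> = A^-7 + A; writhe -3
components 2, writhe -3 (11 crossings)
linking number lk(C1,C2) = -1
3-colorings: 3 of 3^11, det 2 — not tricolorable
note: det 2 = |V(-1)|; not divisible by 3, so not tricolorable


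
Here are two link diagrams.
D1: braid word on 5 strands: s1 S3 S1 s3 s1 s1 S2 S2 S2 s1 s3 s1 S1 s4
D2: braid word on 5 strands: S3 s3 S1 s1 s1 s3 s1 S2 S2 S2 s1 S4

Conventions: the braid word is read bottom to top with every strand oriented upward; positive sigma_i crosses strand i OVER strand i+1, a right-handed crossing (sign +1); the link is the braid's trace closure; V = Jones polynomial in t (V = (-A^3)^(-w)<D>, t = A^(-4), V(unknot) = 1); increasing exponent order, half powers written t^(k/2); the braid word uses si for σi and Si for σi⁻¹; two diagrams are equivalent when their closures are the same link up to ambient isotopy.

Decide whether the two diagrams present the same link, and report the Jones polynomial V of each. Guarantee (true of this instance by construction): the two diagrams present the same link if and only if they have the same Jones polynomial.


equivalent: yes
V(D1) = -t^-3 + t^-2 - t^-1 + 3 - t + t^2 - t^3  (w +2, c 14, <D> = -A^-6 + A^-2 - A^2 + 3A^6 - A^10 + A^14 - A^18)
D2 (bracket -A^-12 + A^-8 - A^-4 + 3 - A^4 + A^8 - A^12; 12 crossings at w = 0): V = -t^-3 + t^-2 - t^-1 + 3 - t + t^2 - t^3
why: from 14 to 12 crossings by R-moves: one link, two diagrams


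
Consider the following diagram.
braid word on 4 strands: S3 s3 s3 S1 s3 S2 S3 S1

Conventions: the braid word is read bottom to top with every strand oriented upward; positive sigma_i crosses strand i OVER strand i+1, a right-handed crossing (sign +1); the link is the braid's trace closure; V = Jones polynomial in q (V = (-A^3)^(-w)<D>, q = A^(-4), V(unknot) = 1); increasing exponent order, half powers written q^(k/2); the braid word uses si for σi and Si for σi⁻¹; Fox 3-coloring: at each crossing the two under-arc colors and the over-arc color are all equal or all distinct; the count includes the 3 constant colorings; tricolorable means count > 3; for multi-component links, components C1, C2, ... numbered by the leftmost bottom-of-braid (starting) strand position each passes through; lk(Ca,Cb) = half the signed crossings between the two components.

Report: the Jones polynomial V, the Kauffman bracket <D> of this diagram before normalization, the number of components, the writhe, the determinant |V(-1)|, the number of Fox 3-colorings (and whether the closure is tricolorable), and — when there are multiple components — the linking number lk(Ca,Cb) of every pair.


V = -q^(-5/2) - q^(-1/2)
<D> = -A^-4 - A^4 (w = -2)
2 components over 8 crossings, w = -2
lk(C1,C2): -1
3 Fox colorings among 3^8, |V(-1)| = 2: not tricolorable
why: w = -2 (over 8 crossings) is diagram-only; (-A^3)^(2) removes it from V


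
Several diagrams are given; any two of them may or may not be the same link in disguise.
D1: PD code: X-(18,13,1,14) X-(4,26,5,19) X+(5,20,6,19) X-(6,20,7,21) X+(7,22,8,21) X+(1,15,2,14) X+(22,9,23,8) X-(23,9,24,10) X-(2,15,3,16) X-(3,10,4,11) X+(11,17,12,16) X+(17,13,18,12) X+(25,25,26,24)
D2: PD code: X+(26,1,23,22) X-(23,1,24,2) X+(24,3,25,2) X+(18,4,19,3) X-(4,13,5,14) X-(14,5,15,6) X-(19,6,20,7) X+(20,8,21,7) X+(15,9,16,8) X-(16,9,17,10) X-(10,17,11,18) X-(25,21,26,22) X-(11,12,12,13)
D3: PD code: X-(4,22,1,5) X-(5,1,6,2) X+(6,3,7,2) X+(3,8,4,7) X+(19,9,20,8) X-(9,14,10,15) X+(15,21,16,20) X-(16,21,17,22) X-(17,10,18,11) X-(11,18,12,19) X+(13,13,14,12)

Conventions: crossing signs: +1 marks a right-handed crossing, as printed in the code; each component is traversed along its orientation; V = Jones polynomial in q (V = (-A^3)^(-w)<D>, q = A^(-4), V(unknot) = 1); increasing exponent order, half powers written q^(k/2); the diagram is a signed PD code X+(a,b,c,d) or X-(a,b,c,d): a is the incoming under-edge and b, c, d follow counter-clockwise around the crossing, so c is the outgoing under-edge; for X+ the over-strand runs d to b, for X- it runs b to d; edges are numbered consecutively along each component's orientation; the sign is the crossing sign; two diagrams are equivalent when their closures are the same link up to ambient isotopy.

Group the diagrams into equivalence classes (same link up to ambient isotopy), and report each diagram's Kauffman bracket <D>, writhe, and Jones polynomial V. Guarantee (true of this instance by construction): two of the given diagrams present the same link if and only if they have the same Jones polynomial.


equivalence classes: {D1} | {D2, D3}
D1 (bracket A + A^5; 13 crossings at w = +1): V = -q^(-1/2) - q^(1/2)
V(D2) = q^(-9/2) - q^(-5/2) - q^(-3/2) - q^(-1/2)  (w -3, c 13, <D> = A^-7 + A^-3 + A - A^9)
V(D3) = q^(-9/2) - q^(-5/2) - q^(-3/2) - q^(-1/2)  (w -1, c 11, <D> = A^-1 + A^3 + A^7 - A^15)
observation: 2 values of V(q) split the 3 diagrams


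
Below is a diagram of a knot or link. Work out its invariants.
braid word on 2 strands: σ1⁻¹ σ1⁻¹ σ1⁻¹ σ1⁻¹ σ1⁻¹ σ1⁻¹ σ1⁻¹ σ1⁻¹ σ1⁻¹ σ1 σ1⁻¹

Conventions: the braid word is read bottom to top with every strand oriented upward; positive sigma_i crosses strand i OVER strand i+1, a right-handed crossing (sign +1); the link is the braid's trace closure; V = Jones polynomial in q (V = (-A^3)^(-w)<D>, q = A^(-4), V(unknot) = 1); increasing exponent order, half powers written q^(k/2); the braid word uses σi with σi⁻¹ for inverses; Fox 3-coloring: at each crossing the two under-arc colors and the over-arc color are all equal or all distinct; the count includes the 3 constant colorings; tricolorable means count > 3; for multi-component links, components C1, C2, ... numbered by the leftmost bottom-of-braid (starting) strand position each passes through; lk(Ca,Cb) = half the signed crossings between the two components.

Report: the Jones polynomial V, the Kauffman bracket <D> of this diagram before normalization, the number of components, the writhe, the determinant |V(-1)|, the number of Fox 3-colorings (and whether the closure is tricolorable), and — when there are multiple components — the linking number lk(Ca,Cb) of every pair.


Jones polynomial: V(q) = -q^-13 + q^-12 - q^-11 + q^-10 - q^-9 + q^-8 - q^-7 + q^-6 + q^-4
<D> = -A^-11 - A^-3 + A - A^5 + A^9 - A^13 + A^17 - A^21 + A^25; writhe -9
components 1, writhe -9 (11 crossings)
3-colorings: 9 of 3^11, det 9 — tricolorable
note: |V(-1)| = 9: so tricolorable, since 3 divides 9


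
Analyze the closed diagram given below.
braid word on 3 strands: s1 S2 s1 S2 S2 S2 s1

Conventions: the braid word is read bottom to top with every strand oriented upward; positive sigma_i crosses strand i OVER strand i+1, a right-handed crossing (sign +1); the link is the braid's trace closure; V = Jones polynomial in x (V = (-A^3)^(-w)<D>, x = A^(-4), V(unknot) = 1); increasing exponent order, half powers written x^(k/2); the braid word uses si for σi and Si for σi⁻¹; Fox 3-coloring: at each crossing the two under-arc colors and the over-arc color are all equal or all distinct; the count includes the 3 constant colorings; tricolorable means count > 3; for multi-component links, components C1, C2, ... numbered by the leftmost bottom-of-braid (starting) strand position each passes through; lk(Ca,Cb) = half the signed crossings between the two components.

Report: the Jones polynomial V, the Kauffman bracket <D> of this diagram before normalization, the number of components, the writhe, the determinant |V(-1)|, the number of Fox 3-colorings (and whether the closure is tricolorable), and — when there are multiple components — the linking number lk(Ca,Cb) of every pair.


V(x) = -x^(-9/2) + 2x^(-7/2) - 3x^(-5/2) + 3x^(-3/2) - 4x^(-1/2) + 2x^(1/2) - 2x^(3/2) + x^(5/2)
bracket: -A^-13 + 2A^-9 - 2A^-5 + 4A^-1 - 3A^3 + 3A^7 - 2A^11 + A^15, w = -1
2 components, writhe -1, over 7 crossings
lk(C1,C2) = -1
det 18, colorings 9 of 3^7 — tricolorable
observation: w = -1 (over 7 crossings) is diagram-only; (-A^3)^(1) removes it from V


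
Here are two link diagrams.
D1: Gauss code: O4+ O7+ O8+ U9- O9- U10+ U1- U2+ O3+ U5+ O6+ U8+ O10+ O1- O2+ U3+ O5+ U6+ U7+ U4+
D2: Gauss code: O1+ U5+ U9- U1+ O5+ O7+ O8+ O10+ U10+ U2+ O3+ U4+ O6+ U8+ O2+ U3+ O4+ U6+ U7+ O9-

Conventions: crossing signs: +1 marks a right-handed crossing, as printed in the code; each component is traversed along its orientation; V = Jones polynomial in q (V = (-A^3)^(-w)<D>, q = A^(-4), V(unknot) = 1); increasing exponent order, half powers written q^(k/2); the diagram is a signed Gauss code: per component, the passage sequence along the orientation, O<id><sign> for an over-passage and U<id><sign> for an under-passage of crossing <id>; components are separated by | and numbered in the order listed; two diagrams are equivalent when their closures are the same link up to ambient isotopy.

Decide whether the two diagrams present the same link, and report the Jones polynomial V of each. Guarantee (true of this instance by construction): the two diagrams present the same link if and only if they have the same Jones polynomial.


equivalent: yes
D1 (bracket -A^-10 + A^-6 - A^-2 + A^2 + A^10; 10 crossings at w = +6): V = q^2 + q^4 - q^5 + q^6 - q^7
D2 (bracket -A^-4 + 1 - A^4 + A^8 + A^16; 10 crossings at w = +8): V = q^2 + q^4 - q^5 + q^6 - q^7
key observation: all 2 diagrams share one V(q), hence one class


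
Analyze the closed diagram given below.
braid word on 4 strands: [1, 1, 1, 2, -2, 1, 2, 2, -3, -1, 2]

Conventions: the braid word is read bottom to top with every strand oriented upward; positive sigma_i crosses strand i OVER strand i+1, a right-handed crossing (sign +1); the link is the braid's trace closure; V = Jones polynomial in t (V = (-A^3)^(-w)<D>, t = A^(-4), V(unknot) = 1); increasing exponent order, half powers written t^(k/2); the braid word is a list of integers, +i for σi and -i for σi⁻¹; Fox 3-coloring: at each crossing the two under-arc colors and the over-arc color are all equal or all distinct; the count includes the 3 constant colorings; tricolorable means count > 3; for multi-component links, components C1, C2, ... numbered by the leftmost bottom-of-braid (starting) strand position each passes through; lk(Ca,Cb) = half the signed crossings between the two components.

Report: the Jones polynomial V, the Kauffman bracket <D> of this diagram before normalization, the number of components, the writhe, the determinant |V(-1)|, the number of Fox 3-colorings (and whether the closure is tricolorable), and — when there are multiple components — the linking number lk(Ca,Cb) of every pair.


Jones polynomial: V(t) = t^2 - t^3 + 3t^4 - 3t^5 + 3t^6 - 3t^7 + 2t^8 - t^9
<D> = A^-21 - 2A^-17 + 3A^-13 - 3A^-9 + 3A^-5 - 3A^-1 + A^3 - A^7; writhe +5
components 1, writhe +5 (11 crossings)
3-colorings: 3 of 3^11, det 17 — not tricolorable
note: |V(-1)| = 17: so not tricolorable, since 3 does not divide 17
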